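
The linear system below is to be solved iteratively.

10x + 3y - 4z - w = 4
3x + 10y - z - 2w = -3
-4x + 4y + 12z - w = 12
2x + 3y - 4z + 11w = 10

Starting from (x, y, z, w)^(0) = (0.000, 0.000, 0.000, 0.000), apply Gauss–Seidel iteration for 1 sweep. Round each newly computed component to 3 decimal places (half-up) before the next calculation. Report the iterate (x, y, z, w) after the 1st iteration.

(0.400, -0.420, 1.273, 1.414)

Iteration 1:
  x = (4 - (3)·0.000 - (-4)·0.000 - (-1)·0.000) / (10) = 0.400
  y = (-3 - (3)·0.400 - (-1)·0.000 - (-2)·0.000) / (10) = -0.420
  z = (12 - (-4)·0.400 - (4)·-0.420 - (-1)·0.000) / (12) = 1.273
  w = (10 - (2)·0.400 - (3)·-0.420 - (-4)·1.273) / (11) = 1.414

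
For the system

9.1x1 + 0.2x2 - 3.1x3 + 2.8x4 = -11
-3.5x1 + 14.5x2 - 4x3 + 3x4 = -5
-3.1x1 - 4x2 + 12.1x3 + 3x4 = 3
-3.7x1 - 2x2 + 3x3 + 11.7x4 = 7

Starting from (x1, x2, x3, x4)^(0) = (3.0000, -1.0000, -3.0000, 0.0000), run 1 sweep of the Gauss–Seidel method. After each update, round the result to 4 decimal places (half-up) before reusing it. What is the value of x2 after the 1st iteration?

-1.7056

Iteration 1:
  x1 = (-11 - (0.2)·-1.0000 - (-3.1)·-3.0000 - (2.8)·0.0000) / (9.1) = -2.2088
  x2 = (-5 - (-3.5)·-2.2088 - (-4)·-3.0000 - (3)·0.0000) / (14.5) = -1.7056
  x3 = (3 - (-3.1)·-2.2088 - (-4)·-1.7056 - (3)·0.0000) / (12.1) = -0.8818
  x4 = (7 - (-3.7)·-2.2088 - (-2)·-1.7056 - (3)·-0.8818) / (11.7) = -0.1657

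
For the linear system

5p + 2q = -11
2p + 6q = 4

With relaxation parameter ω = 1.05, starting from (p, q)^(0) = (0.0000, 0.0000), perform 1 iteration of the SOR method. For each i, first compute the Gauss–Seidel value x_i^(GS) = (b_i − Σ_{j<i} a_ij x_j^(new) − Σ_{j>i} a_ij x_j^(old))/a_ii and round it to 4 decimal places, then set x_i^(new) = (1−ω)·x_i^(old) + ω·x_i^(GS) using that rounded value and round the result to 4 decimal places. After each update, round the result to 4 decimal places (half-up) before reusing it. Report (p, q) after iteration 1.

(-2.3100, 1.5085)

Iteration 1:
  p: GS value = (-11 - (2)·0.0000) / (5) = -2.2000;  p ← (1−ω)·0.0000 + ω·-2.2000 = -2.3100
  q: GS value = (4 - (2)·-2.3100) / (6) = 1.4367;  q ← (1−ω)·0.0000 + ω·1.4367 = 1.5085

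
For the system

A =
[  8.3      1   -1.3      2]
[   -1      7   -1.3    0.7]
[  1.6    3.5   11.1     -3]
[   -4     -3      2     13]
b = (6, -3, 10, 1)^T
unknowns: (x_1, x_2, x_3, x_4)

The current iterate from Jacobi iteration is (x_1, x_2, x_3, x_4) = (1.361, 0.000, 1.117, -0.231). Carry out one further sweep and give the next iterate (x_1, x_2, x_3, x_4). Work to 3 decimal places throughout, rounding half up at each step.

(0.954, -0.004, 0.642, 0.324)

One sweep:
  x_1 = (6 - (1)·0.000 - (-1.3)·1.117 - (2)·-0.231) / (8.3) = 0.954
  x_2 = (-3 - (-1)·1.361 - (-1.3)·1.117 - (0.7)·-0.231) / (7) = -0.004
  x_3 = (10 - (1.6)·1.361 - (3.5)·0.000 - (-3)·-0.231) / (11.1) = 0.642
  x_4 = (1 - (-4)·1.361 - (-3)·0.000 - (2)·1.117) / (13) = 0.324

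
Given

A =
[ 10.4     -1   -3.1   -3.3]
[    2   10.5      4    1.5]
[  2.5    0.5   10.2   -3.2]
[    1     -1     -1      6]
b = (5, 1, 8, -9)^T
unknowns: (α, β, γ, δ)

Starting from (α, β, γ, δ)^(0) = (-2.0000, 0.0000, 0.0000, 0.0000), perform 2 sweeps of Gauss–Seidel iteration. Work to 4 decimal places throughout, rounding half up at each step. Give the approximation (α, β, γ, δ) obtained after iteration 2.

(0.2138, 0.0105, 0.2707, -1.4888)

Iteration 1:
  α = (5 - (-1)·0.0000 - (-3.1)·0.0000 - (-3.3)·0.0000) / (10.4) = 0.4808
  β = (1 - (2)·0.4808 - (4)·0.0000 - (1.5)·0.0000) / (10.5) = 0.0037
  γ = (8 - (2.5)·0.4808 - (0.5)·0.0037 - (-3.2)·0.0000) / (10.2) = 0.6663
  δ = (-9 - (1)·0.4808 - (-1)·0.0037 - (-1)·0.6663) / (6) = -1.4685
Iteration 2:
  α = (5 - (-1)·0.0037 - (-3.1)·0.6663 - (-3.3)·-1.4685) / (10.4) = 0.2138
  β = (1 - (2)·0.2138 - (4)·0.6663 - (1.5)·-1.4685) / (10.5) = 0.0105
  γ = (8 - (2.5)·0.2138 - (0.5)·0.0105 - (-3.2)·-1.4685) / (10.2) = 0.2707
  δ = (-9 - (1)·0.2138 - (-1)·0.0105 - (-1)·0.2707) / (6) = -1.4888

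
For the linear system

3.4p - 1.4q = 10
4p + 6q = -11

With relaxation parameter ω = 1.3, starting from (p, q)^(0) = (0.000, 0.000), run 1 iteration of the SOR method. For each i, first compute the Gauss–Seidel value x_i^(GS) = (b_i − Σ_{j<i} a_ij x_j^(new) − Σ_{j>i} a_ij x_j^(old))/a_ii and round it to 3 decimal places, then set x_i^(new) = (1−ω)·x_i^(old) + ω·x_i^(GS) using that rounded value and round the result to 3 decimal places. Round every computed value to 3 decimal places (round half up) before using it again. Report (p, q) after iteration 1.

(3.823, -5.697)

Iteration 1:
  p: GS value = (10 - (-1.4)·0.000) / (3.4) = 2.941;  p ← (1−ω)·0.000 + ω·2.941 = 3.823
  q: GS value = (-11 - (4)·3.823) / (6) = -4.382;  q ← (1−ω)·0.000 + ω·-4.382 = -5.697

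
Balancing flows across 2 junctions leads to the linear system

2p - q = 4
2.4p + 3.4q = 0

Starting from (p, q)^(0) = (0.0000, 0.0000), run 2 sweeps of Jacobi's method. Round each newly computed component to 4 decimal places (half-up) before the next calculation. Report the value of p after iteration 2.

2.0000

Iteration 1:
  p = (4 - (-1)·0.0000) / (2) = 2.0000
  q = (0 - (2.4)·0.0000) / (3.4) = 0.0000
Iteration 2:
  p = (4 - (-1)·0.0000) / (2) = 2.0000
  q = (0 - (2.4)·2.0000) / (3.4) = -1.4118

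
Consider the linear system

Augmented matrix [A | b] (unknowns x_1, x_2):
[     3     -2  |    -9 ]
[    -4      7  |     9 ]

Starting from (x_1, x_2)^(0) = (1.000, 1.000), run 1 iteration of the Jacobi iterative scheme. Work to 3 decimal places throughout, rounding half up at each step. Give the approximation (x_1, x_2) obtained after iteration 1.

Iteration 1:
  x_1 = (-9 - (-2)·1.000) / (3) = -2.333
  x_2 = (9 - (-4)·1.000) / (7) = 1.857

(-2.333, 1.857)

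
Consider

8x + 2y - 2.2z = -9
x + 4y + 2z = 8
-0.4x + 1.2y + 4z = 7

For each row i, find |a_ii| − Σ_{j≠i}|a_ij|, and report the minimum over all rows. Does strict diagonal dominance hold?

row 1: |8| − (2+2.2) = 3.8
row 2: |4| − (1+2) = 1
row 3: |4| − (0.4+1.2) = 2.4
minimum over rows = 1 → strictly diagonally dominant (convergence guaranteed)

1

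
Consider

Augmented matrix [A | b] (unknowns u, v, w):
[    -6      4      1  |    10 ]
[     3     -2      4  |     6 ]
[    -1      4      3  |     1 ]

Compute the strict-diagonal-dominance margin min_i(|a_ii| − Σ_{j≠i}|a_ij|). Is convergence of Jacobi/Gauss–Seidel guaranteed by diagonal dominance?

row 1: |-6| − (4+1) = 1
row 2: |-2| − (3+4) = -5
row 3: |3| − (1+4) = -2
minimum over rows = -5 → not strictly diagonally dominant

-5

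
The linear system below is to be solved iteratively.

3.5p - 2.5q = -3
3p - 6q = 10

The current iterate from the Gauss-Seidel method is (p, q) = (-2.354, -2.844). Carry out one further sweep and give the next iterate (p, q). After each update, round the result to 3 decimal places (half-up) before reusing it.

(-2.889, -3.111)

One sweep:
  p = (-3 - (-2.5)·-2.844) / (3.5) = -2.889
  q = (10 - (3)·-2.889) / (-6) = -3.111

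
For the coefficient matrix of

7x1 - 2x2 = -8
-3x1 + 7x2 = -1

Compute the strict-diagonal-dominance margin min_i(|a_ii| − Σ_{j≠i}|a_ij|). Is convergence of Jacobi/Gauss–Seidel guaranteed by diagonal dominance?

row 1: |7| − (2) = 5
row 2: |7| − (3) = 4
minimum over rows = 4 → strictly diagonally dominant (convergence guaranteed)

4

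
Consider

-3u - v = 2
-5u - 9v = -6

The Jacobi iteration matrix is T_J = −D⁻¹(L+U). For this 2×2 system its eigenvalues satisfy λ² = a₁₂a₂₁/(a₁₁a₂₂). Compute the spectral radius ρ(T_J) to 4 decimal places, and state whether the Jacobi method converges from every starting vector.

a₁₂a₂₁/(a₁₁a₂₂) = (-1)·(-5) / ((-3)·(-9)) = 0.185185
ρ = √|0.185185| = √0.185185 = 0.4303
ρ < 1, so Jacobi converges

0.4303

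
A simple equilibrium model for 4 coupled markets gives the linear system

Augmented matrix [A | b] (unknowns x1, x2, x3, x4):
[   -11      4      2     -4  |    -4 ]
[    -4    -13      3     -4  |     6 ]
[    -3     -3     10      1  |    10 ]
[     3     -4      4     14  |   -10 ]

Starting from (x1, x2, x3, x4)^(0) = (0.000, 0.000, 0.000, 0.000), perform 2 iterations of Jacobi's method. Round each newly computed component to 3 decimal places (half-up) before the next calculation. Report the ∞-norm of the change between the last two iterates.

0.496

Iteration 1:
  x1 = (-4 - (4)·0.000 - (2)·0.000 - (-4)·0.000) / (-11) = 0.364
  x2 = (6 - (-4)·0.000 - (3)·0.000 - (-4)·0.000) / (-13) = -0.462
  x3 = (10 - (-3)·0.000 - (-3)·0.000 - (1)·0.000) / (10) = 1.000
  x4 = (-10 - (3)·0.000 - (-4)·0.000 - (4)·0.000) / (14) = -0.714
Iteration 2:
  x1 = (-4 - (4)·-0.462 - (2)·1.000 - (-4)·-0.714) / (-11) = 0.637
  x2 = (6 - (-4)·0.364 - (3)·1.000 - (-4)·-0.714) / (-13) = -0.123
  x3 = (10 - (-3)·0.364 - (-3)·-0.462 - (1)·-0.714) / (10) = 1.042
  x4 = (-10 - (3)·0.364 - (-4)·-0.462 - (4)·1.000) / (14) = -1.210
Change: (0.273, 0.339, 0.042, -0.496) → max |·| = 0.496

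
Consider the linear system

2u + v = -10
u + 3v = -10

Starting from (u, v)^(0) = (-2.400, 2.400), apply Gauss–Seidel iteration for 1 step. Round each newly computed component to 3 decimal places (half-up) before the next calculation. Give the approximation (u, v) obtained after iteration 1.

Iteration 1:
  u = (-10 - (1)·2.400) / (2) = -6.200
  v = (-10 - (1)·-6.200) / (3) = -1.267

(-6.200, -1.267)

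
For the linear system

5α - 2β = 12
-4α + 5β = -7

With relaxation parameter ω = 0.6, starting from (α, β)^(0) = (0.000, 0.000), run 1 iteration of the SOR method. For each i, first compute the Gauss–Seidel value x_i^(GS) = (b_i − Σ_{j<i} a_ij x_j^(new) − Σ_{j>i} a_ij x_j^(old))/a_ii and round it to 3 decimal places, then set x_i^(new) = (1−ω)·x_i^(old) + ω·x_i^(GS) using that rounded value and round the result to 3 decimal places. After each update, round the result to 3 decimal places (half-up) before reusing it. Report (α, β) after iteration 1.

(1.440, -0.149)

Iteration 1:
  α: GS value = (12 - (-2)·0.000) / (5) = 2.400;  α ← (1−ω)·0.000 + ω·2.400 = 1.440
  β: GS value = (-7 - (-4)·1.440) / (5) = -0.248;  β ← (1−ω)·0.000 + ω·-0.248 = -0.149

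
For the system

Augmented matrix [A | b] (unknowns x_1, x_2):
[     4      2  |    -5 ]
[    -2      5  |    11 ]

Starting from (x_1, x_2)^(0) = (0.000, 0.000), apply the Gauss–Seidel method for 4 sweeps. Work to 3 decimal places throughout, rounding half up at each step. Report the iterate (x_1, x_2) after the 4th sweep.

(-1.964, 1.414)

Iteration 1:
  x_1 = (-5 - (2)·0.000) / (4) = -1.250
  x_2 = (11 - (-2)·-1.250) / (5) = 1.700
Iteration 2:
  x_1 = (-5 - (2)·1.700) / (4) = -2.100
  x_2 = (11 - (-2)·-2.100) / (5) = 1.360
Iteration 3:
  x_1 = (-5 - (2)·1.360) / (4) = -1.930
  x_2 = (11 - (-2)·-1.930) / (5) = 1.428
Iteration 4:
  x_1 = (-5 - (2)·1.428) / (4) = -1.964
  x_2 = (11 - (-2)·-1.964) / (5) = 1.414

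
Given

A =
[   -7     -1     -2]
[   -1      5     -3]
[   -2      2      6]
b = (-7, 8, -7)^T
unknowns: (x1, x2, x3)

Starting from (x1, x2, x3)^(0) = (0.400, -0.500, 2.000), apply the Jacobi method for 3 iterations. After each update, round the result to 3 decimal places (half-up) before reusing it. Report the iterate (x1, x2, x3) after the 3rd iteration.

Iteration 1:
  x1 = (-7 - (-1)·-0.500 - (-2)·2.000) / (-7) = 0.500
  x2 = (8 - (-1)·0.400 - (-3)·2.000) / (5) = 2.880
  x3 = (-7 - (-2)·0.400 - (2)·-0.500) / (6) = -0.867
Iteration 2:
  x1 = (-7 - (-1)·2.880 - (-2)·-0.867) / (-7) = 0.836
  x2 = (8 - (-1)·0.500 - (-3)·-0.867) / (5) = 1.180
  x3 = (-7 - (-2)·0.500 - (2)·2.880) / (6) = -1.960
Iteration 3:
  x1 = (-7 - (-1)·1.180 - (-2)·-1.960) / (-7) = 1.391
  x2 = (8 - (-1)·0.836 - (-3)·-1.960) / (5) = 0.591
  x3 = (-7 - (-2)·0.836 - (2)·1.180) / (6) = -1.281

(1.391, 0.591, -1.281)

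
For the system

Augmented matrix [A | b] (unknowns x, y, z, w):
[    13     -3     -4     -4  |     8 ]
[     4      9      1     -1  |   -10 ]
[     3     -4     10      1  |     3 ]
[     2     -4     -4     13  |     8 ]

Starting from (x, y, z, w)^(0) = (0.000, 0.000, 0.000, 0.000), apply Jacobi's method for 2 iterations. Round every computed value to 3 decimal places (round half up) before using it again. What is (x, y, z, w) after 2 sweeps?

Iteration 1:
  x = (8 - (-3)·0.000 - (-4)·0.000 - (-4)·0.000) / (13) = 0.615
  y = (-10 - (4)·0.000 - (1)·0.000 - (-1)·0.000) / (9) = -1.111
  z = (3 - (3)·0.000 - (-4)·0.000 - (1)·0.000) / (10) = 0.300
  w = (8 - (2)·0.000 - (-4)·0.000 - (-4)·0.000) / (13) = 0.615
Iteration 2:
  x = (8 - (-3)·-1.111 - (-4)·0.300 - (-4)·0.615) / (13) = 0.641
  y = (-10 - (4)·0.615 - (1)·0.300 - (-1)·0.615) / (9) = -1.349
  z = (3 - (3)·0.615 - (-4)·-1.111 - (1)·0.615) / (10) = -0.390
  w = (8 - (2)·0.615 - (-4)·-1.111 - (-4)·0.300) / (13) = 0.271

(0.641, -1.349, -0.390, 0.271)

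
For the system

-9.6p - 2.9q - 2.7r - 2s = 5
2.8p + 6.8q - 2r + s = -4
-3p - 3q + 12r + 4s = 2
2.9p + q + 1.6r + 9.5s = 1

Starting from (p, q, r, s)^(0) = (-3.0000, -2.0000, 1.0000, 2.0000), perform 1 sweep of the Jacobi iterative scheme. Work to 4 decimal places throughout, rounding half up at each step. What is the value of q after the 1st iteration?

Iteration 1:
  p = (5 - (-2.9)·-2.0000 - (-2.7)·1.0000 - (-2)·2.0000) / (-9.6) = -0.6146
  q = (-4 - (2.8)·-3.0000 - (-2)·1.0000 - (1)·2.0000) / (6.8) = 0.6471
  r = (2 - (-3)·-3.0000 - (-3)·-2.0000 - (4)·2.0000) / (12) = -1.7500
  s = (1 - (2.9)·-3.0000 - (1)·-2.0000 - (1.6)·1.0000) / (9.5) = 1.0632

0.6471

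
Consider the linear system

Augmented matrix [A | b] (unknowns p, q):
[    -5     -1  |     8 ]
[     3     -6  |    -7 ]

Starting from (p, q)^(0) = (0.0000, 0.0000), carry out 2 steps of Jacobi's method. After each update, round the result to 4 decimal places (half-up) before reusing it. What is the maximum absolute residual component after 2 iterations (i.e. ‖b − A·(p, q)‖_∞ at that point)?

Iteration 1:
  p = (8 - (-1)·0.0000) / (-5) = -1.6000
  q = (-7 - (3)·0.0000) / (-6) = 1.1667
Iteration 2:
  p = (8 - (-1)·1.1667) / (-5) = -1.8333
  q = (-7 - (3)·-1.6000) / (-6) = 0.3667
Residual b − A·x = (-0.7998, 0.7001); ∞-norm = 0.7998

0.7998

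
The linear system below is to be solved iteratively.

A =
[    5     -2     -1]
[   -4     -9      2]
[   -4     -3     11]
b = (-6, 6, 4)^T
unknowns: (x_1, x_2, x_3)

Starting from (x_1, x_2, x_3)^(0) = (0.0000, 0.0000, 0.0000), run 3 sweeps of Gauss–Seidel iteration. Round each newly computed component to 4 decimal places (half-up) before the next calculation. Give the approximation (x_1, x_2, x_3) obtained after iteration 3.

Iteration 1:
  x_1 = (-6 - (-2)·0.0000 - (-1)·0.0000) / (5) = -1.2000
  x_2 = (6 - (-4)·-1.2000 - (2)·0.0000) / (-9) = -0.1333
  x_3 = (4 - (-4)·-1.2000 - (-3)·-0.1333) / (11) = -0.1091
Iteration 2:
  x_1 = (-6 - (-2)·-0.1333 - (-1)·-0.1091) / (5) = -1.2751
  x_2 = (6 - (-4)·-1.2751 - (2)·-0.1091) / (-9) = -0.1242
  x_3 = (4 - (-4)·-1.2751 - (-3)·-0.1242) / (11) = -0.1339
Iteration 3:
  x_1 = (-6 - (-2)·-0.1242 - (-1)·-0.1339) / (5) = -1.2765
  x_2 = (6 - (-4)·-1.2765 - (2)·-0.1339) / (-9) = -0.1291
  x_3 = (4 - (-4)·-1.2765 - (-3)·-0.1291) / (11) = -0.1358

(-1.2765, -0.1291, -0.1358)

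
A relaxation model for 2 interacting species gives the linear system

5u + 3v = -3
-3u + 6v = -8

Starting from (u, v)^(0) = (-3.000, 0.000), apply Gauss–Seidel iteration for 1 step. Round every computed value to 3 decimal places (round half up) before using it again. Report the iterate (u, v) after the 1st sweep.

Iteration 1:
  u = (-3 - (3)·0.000) / (5) = -0.600
  v = (-8 - (-3)·-0.600) / (6) = -1.633

(-0.600, -1.633)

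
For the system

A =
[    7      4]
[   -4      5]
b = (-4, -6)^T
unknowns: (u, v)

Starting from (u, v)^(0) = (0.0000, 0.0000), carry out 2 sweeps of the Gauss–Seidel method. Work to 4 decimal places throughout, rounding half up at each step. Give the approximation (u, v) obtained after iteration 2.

Iteration 1:
  u = (-4 - (4)·0.0000) / (7) = -0.5714
  v = (-6 - (-4)·-0.5714) / (5) = -1.6571
Iteration 2:
  u = (-4 - (4)·-1.6571) / (7) = 0.3755
  v = (-6 - (-4)·0.3755) / (5) = -0.8996

(0.3755, -0.8996)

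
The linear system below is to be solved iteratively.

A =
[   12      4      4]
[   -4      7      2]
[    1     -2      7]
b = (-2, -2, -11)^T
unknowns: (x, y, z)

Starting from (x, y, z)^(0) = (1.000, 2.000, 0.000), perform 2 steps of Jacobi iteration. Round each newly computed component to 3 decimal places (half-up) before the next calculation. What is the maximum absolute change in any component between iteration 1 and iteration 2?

Iteration 1:
  x = (-2 - (4)·2.000 - (4)·0.000) / (12) = -0.833
  y = (-2 - (-4)·1.000 - (2)·0.000) / (7) = 0.286
  z = (-11 - (1)·1.000 - (-2)·2.000) / (7) = -1.143
Iteration 2:
  x = (-2 - (4)·0.286 - (4)·-1.143) / (12) = 0.119
  y = (-2 - (-4)·-0.833 - (2)·-1.143) / (7) = -0.435
  z = (-11 - (1)·-0.833 - (-2)·0.286) / (7) = -1.371
Change: (0.952, -0.721, -0.228) → max |·| = 0.952

0.952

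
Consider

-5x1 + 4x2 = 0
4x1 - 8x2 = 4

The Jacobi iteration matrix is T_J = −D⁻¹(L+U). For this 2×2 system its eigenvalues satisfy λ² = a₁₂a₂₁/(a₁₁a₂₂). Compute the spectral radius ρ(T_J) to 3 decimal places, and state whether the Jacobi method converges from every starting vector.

0.632

a₁₂a₂₁/(a₁₁a₂₂) = (4)·(4) / ((-5)·(-8)) = 0.400000
ρ = √|0.400000| = √0.400000 = 0.632
ρ < 1, so Jacobi converges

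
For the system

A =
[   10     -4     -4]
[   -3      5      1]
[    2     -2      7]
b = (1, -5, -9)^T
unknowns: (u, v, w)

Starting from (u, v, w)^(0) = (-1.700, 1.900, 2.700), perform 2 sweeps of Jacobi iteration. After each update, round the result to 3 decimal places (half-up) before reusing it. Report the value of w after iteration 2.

-2.571

Iteration 1:
  u = (1 - (-4)·1.900 - (-4)·2.700) / (10) = 1.940
  v = (-5 - (-3)·-1.700 - (1)·2.700) / (5) = -2.560
  w = (-9 - (2)·-1.700 - (-2)·1.900) / (7) = -0.257
Iteration 2:
  u = (1 - (-4)·-2.560 - (-4)·-0.257) / (10) = -1.027
  v = (-5 - (-3)·1.940 - (1)·-0.257) / (5) = 0.215
  w = (-9 - (2)·1.940 - (-2)·-2.560) / (7) = -2.571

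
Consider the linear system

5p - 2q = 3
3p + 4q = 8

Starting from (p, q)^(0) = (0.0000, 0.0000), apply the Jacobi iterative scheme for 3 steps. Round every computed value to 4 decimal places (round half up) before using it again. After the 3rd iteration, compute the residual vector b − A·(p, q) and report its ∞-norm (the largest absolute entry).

Iteration 1:
  p = (3 - (-2)·0.0000) / (5) = 0.6000
  q = (8 - (3)·0.0000) / (4) = 2.0000
Iteration 2:
  p = (3 - (-2)·2.0000) / (5) = 1.4000
  q = (8 - (3)·0.6000) / (4) = 1.5500
Iteration 3:
  p = (3 - (-2)·1.5500) / (5) = 1.2200
  q = (8 - (3)·1.4000) / (4) = 0.9500
Residual b − A·x = (-1.2000, 0.5400); ∞-norm = 1.2000

1.2000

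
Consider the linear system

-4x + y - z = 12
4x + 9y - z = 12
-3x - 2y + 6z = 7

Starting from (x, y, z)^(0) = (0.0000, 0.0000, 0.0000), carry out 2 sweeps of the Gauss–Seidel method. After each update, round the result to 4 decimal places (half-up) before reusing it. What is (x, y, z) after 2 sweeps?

(-2.4722, 2.4938, 0.7618)

Iteration 1:
  x = (12 - (1)·0.0000 - (-1)·0.0000) / (-4) = -3.0000
  y = (12 - (4)·-3.0000 - (-1)·0.0000) / (9) = 2.6667
  z = (7 - (-3)·-3.0000 - (-2)·2.6667) / (6) = 0.5556
Iteration 2:
  x = (12 - (1)·2.6667 - (-1)·0.5556) / (-4) = -2.4722
  y = (12 - (4)·-2.4722 - (-1)·0.5556) / (9) = 2.4938
  z = (7 - (-3)·-2.4722 - (-2)·2.4938) / (6) = 0.7618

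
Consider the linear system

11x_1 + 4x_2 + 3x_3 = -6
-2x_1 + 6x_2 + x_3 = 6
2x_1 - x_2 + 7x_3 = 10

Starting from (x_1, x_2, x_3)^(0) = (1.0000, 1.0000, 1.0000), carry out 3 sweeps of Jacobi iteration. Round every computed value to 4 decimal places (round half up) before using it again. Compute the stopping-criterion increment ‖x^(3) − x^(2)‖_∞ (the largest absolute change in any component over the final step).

0.1541

Iteration 1:
  x_1 = (-6 - (4)·1.0000 - (3)·1.0000) / (11) = -1.1818
  x_2 = (6 - (-2)·1.0000 - (1)·1.0000) / (6) = 1.1667
  x_3 = (10 - (2)·1.0000 - (-1)·1.0000) / (7) = 1.2857
Iteration 2:
  x_1 = (-6 - (4)·1.1667 - (3)·1.2857) / (11) = -1.3204
  x_2 = (6 - (-2)·-1.1818 - (1)·1.2857) / (6) = 0.3918
  x_3 = (10 - (2)·-1.1818 - (-1)·1.1667) / (7) = 1.9329
Iteration 3:
  x_1 = (-6 - (4)·0.3918 - (3)·1.9329) / (11) = -1.2151
  x_2 = (6 - (-2)·-1.3204 - (1)·1.9329) / (6) = 0.2377
  x_3 = (10 - (2)·-1.3204 - (-1)·0.3918) / (7) = 1.8618
Change: (0.1053, -0.1541, -0.0711) → max |·| = 0.1541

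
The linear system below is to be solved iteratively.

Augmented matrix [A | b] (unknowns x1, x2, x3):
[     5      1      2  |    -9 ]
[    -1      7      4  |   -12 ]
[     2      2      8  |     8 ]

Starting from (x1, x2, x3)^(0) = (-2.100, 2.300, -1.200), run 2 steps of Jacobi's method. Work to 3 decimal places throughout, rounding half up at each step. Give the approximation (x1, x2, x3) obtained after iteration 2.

Iteration 1:
  x1 = (-9 - (1)·2.300 - (2)·-1.200) / (5) = -1.780
  x2 = (-12 - (-1)·-2.100 - (4)·-1.200) / (7) = -1.329
  x3 = (8 - (2)·-2.100 - (2)·2.300) / (8) = 0.950
Iteration 2:
  x1 = (-9 - (1)·-1.329 - (2)·0.950) / (5) = -1.914
  x2 = (-12 - (-1)·-1.780 - (4)·0.950) / (7) = -2.511
  x3 = (8 - (2)·-1.780 - (2)·-1.329) / (8) = 1.777

(-1.914, -2.511, 1.777)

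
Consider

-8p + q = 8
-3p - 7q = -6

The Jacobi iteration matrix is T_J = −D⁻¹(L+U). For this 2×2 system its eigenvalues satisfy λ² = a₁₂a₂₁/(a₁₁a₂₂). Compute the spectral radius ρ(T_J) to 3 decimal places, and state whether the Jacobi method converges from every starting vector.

a₁₂a₂₁/(a₁₁a₂₂) = (1)·(-3) / ((-8)·(-7)) = -0.053571
ρ = √|-0.053571| = √0.053571 = 0.231
ρ < 1, so Jacobi converges

0.231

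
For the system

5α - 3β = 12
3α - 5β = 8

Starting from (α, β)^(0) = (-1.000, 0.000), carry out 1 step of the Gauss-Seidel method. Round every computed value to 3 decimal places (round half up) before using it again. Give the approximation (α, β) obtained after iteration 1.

(2.400, -0.160)

Iteration 1:
  α = (12 - (-3)·0.000) / (5) = 2.400
  β = (8 - (3)·2.400) / (-5) = -0.160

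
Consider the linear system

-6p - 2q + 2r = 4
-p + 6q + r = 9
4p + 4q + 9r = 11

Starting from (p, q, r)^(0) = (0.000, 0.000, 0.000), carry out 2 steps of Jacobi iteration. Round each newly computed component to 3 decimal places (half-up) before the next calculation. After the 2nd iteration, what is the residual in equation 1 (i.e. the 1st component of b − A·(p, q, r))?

Iteration 1:
  p = (4 - (-2)·0.000 - (2)·0.000) / (-6) = -0.667
  q = (9 - (-1)·0.000 - (1)·0.000) / (6) = 1.500
  r = (11 - (4)·0.000 - (4)·0.000) / (9) = 1.222
Iteration 2:
  p = (4 - (-2)·1.500 - (2)·1.222) / (-6) = -0.759
  q = (9 - (-1)·-0.667 - (1)·1.222) / (6) = 1.185
  r = (11 - (4)·-0.667 - (4)·1.500) / (9) = 0.852
Residual b − A·x = (0.112, 0.279, 1.628)

0.112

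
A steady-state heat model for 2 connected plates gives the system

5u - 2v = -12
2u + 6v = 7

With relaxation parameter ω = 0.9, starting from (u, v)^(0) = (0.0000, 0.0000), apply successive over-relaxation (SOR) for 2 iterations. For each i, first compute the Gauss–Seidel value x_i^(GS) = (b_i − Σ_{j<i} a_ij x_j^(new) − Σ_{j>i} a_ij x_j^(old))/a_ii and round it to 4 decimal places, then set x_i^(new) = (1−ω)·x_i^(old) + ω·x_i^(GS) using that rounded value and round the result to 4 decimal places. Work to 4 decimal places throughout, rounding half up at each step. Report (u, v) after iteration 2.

(-1.7647, 1.7492)

Iteration 1:
  u: GS value = (-12 - (-2)·0.0000) / (5) = -2.4000;  u ← (1−ω)·0.0000 + ω·-2.4000 = -2.1600
  v: GS value = (7 - (2)·-2.1600) / (6) = 1.8867;  v ← (1−ω)·0.0000 + ω·1.8867 = 1.6980
Iteration 2:
  u: GS value = (-12 - (-2)·1.6980) / (5) = -1.7208;  u ← (1−ω)·-2.1600 + ω·-1.7208 = -1.7647
  v: GS value = (7 - (2)·-1.7647) / (6) = 1.7549;  v ← (1−ω)·1.6980 + ω·1.7549 = 1.7492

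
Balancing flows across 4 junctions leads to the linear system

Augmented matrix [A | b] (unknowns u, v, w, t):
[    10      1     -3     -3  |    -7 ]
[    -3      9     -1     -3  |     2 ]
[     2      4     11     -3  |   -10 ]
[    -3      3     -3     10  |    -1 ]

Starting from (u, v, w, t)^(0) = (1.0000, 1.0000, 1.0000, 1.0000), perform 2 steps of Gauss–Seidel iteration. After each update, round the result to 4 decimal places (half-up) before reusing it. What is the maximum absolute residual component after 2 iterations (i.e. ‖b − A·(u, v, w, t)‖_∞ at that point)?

1.6359

Iteration 1:
  u = (-7 - (1)·1.0000 - (-3)·1.0000 - (-3)·1.0000) / (10) = -0.2000
  v = (2 - (-3)·-0.2000 - (-1)·1.0000 - (-3)·1.0000) / (9) = 0.6000
  w = (-10 - (2)·-0.2000 - (4)·0.6000 - (-3)·1.0000) / (11) = -0.8182
  t = (-1 - (-3)·-0.2000 - (3)·0.6000 - (-3)·-0.8182) / (10) = -0.5855
Iteration 2:
  u = (-7 - (1)·0.6000 - (-3)·-0.8182 - (-3)·-0.5855) / (10) = -1.1811
  v = (2 - (-3)·-1.1811 - (-1)·-0.8182 - (-3)·-0.5855) / (9) = -0.4576
  w = (-10 - (2)·-1.1811 - (4)·-0.4576 - (-3)·-0.5855) / (11) = -0.6876
  t = (-1 - (-3)·-1.1811 - (3)·-0.4576 - (-3)·-0.6876) / (10) = -0.5233
Residual b − A·x = (1.6359, 0.3176, 0.1863, -0.0003); ∞-norm = 1.6359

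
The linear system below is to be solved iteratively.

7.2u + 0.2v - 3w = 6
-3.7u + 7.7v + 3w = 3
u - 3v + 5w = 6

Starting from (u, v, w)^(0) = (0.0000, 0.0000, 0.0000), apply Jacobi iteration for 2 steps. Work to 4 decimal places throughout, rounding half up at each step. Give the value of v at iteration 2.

0.3225

Iteration 1:
  u = (6 - (0.2)·0.0000 - (-3)·0.0000) / (7.2) = 0.8333
  v = (3 - (-3.7)·0.0000 - (3)·0.0000) / (7.7) = 0.3896
  w = (6 - (1)·0.0000 - (-3)·0.0000) / (5) = 1.2000
Iteration 2:
  u = (6 - (0.2)·0.3896 - (-3)·1.2000) / (7.2) = 1.3225
  v = (3 - (-3.7)·0.8333 - (3)·1.2000) / (7.7) = 0.3225
  w = (6 - (1)·0.8333 - (-3)·0.3896) / (5) = 1.2671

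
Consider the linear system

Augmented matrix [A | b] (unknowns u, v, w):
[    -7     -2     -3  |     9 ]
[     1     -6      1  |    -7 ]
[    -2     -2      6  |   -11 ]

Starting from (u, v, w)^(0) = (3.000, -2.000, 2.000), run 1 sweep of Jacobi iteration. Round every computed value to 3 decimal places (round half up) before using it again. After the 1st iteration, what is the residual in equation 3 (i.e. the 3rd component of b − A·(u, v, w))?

-1.142

Iteration 1:
  u = (9 - (-2)·-2.000 - (-3)·2.000) / (-7) = -1.571
  v = (-7 - (1)·3.000 - (1)·2.000) / (-6) = 2.000
  w = (-11 - (-2)·3.000 - (-2)·-2.000) / (6) = -1.500
Residual b − A·x = (-2.497, 8.071, -1.142)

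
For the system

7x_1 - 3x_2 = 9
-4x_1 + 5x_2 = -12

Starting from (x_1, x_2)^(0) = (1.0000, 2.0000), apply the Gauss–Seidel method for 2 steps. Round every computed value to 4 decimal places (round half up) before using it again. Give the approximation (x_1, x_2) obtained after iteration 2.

Iteration 1:
  x_1 = (9 - (-3)·2.0000) / (7) = 2.1429
  x_2 = (-12 - (-4)·2.1429) / (5) = -0.6857
Iteration 2:
  x_1 = (9 - (-3)·-0.6857) / (7) = 0.9918
  x_2 = (-12 - (-4)·0.9918) / (5) = -1.6066

(0.9918, -1.6066)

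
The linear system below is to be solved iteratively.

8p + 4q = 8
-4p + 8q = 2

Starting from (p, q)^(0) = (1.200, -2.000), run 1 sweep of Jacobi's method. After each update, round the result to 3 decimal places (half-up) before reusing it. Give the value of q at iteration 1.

0.850

Iteration 1:
  p = (8 - (4)·-2.000) / (8) = 2.000
  q = (2 - (-4)·1.200) / (8) = 0.850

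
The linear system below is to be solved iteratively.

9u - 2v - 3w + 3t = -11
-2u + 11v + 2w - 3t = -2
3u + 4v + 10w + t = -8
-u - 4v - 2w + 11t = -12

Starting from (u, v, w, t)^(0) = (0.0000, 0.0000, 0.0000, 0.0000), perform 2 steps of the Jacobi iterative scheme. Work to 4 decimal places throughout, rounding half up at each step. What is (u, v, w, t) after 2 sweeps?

(-1.1657, -0.5561, -0.2515, -1.4136)

Iteration 1:
  u = (-11 - (-2)·0.0000 - (-3)·0.0000 - (3)·0.0000) / (9) = -1.2222
  v = (-2 - (-2)·0.0000 - (2)·0.0000 - (-3)·0.0000) / (11) = -0.1818
  w = (-8 - (3)·0.0000 - (4)·0.0000 - (1)·0.0000) / (10) = -0.8000
  t = (-12 - (-1)·0.0000 - (-4)·0.0000 - (-2)·0.0000) / (11) = -1.0909
Iteration 2:
  u = (-11 - (-2)·-0.1818 - (-3)·-0.8000 - (3)·-1.0909) / (9) = -1.1657
  v = (-2 - (-2)·-1.2222 - (2)·-0.8000 - (-3)·-1.0909) / (11) = -0.5561
  w = (-8 - (3)·-1.2222 - (4)·-0.1818 - (1)·-1.0909) / (10) = -0.2515
  t = (-12 - (-1)·-1.2222 - (-4)·-0.1818 - (-2)·-0.8000) / (11) = -1.4136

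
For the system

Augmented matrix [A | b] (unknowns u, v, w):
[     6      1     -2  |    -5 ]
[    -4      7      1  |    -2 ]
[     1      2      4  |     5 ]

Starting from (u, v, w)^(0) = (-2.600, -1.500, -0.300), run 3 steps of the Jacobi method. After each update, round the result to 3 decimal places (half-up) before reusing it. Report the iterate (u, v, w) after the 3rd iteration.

Iteration 1:
  u = (-5 - (1)·-1.500 - (-2)·-0.300) / (6) = -0.683
  v = (-2 - (-4)·-2.600 - (1)·-0.300) / (7) = -1.729
  w = (5 - (1)·-2.600 - (2)·-1.500) / (4) = 2.650
Iteration 2:
  u = (-5 - (1)·-1.729 - (-2)·2.650) / (6) = 0.338
  v = (-2 - (-4)·-0.683 - (1)·2.650) / (7) = -1.055
  w = (5 - (1)·-0.683 - (2)·-1.729) / (4) = 2.285
Iteration 3:
  u = (-5 - (1)·-1.055 - (-2)·2.285) / (6) = 0.104
  v = (-2 - (-4)·0.338 - (1)·2.285) / (7) = -0.419
  w = (5 - (1)·0.338 - (2)·-1.055) / (4) = 1.693

(0.104, -0.419, 1.693)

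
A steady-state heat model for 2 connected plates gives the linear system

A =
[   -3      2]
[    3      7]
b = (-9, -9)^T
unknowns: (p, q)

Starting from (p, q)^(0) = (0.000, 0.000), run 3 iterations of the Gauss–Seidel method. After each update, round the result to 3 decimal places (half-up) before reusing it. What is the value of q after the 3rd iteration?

-2.046

Iteration 1:
  p = (-9 - (2)·0.000) / (-3) = 3.000
  q = (-9 - (3)·3.000) / (7) = -2.571
Iteration 2:
  p = (-9 - (2)·-2.571) / (-3) = 1.286
  q = (-9 - (3)·1.286) / (7) = -1.837
Iteration 3:
  p = (-9 - (2)·-1.837) / (-3) = 1.775
  q = (-9 - (3)·1.775) / (7) = -2.046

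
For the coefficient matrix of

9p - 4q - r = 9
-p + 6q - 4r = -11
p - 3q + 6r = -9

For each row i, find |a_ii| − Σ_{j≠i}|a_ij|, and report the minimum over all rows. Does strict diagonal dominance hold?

1

row 1: |9| − (4+1) = 4
row 2: |6| − (1+4) = 1
row 3: |6| − (1+3) = 2
minimum over rows = 1 → strictly diagonally dominant (convergence guaranteed)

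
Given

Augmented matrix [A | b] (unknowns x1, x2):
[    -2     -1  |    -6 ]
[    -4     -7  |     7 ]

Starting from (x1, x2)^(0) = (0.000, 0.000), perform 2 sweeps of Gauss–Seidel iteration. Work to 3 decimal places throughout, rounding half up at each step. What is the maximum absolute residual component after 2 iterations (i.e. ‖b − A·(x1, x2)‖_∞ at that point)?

0.776

Iteration 1:
  x1 = (-6 - (-1)·0.000) / (-2) = 3.000
  x2 = (7 - (-4)·3.000) / (-7) = -2.714
Iteration 2:
  x1 = (-6 - (-1)·-2.714) / (-2) = 4.357
  x2 = (7 - (-4)·4.357) / (-7) = -3.490
Residual b − A·x = (-0.776, -0.002); ∞-norm = 0.776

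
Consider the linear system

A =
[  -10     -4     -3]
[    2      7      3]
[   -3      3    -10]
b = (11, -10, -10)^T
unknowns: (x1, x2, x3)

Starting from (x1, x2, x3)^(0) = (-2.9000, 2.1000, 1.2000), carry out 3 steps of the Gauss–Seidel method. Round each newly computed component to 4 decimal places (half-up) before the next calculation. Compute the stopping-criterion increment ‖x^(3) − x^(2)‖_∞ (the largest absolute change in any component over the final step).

Iteration 1:
  x1 = (11 - (-4)·2.1000 - (-3)·1.2000) / (-10) = -2.3000
  x2 = (-10 - (2)·-2.3000 - (3)·1.2000) / (7) = -1.2857
  x3 = (-10 - (-3)·-2.3000 - (3)·-1.2857) / (-10) = 1.3043
Iteration 2:
  x1 = (11 - (-4)·-1.2857 - (-3)·1.3043) / (-10) = -0.9770
  x2 = (-10 - (2)·-0.9770 - (3)·1.3043) / (7) = -1.7084
  x3 = (-10 - (-3)·-0.9770 - (3)·-1.7084) / (-10) = 0.7806
Iteration 3:
  x1 = (11 - (-4)·-1.7084 - (-3)·0.7806) / (-10) = -0.6508
  x2 = (-10 - (2)·-0.6508 - (3)·0.7806) / (7) = -1.5772
  x3 = (-10 - (-3)·-0.6508 - (3)·-1.5772) / (-10) = 0.7221
Change: (0.3262, 0.1312, -0.0585) → max |·| = 0.3262

0.3262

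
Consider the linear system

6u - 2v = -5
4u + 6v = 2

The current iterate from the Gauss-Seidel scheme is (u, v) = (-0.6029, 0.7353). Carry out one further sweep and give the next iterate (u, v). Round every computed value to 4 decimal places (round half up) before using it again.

One sweep:
  u = (-5 - (-2)·0.7353) / (6) = -0.5882
  v = (2 - (4)·-0.5882) / (6) = 0.7255

(-0.5882, 0.7255)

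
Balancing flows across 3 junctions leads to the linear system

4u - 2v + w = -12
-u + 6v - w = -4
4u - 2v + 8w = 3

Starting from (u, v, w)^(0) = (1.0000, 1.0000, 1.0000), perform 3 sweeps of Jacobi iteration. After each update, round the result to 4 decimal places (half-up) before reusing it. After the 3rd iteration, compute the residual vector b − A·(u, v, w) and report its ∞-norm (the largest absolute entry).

Iteration 1:
  u = (-12 - (-2)·1.0000 - (1)·1.0000) / (4) = -2.7500
  v = (-4 - (-1)·1.0000 - (-1)·1.0000) / (6) = -0.3333
  w = (3 - (4)·1.0000 - (-2)·1.0000) / (8) = 0.1250
Iteration 2:
  u = (-12 - (-2)·-0.3333 - (1)·0.1250) / (4) = -3.1979
  v = (-4 - (-1)·-2.7500 - (-1)·0.1250) / (6) = -1.1042
  w = (3 - (4)·-2.7500 - (-2)·-0.3333) / (8) = 1.6667
Iteration 3:
  u = (-12 - (-2)·-1.1042 - (1)·1.6667) / (4) = -3.9688
  v = (-4 - (-1)·-3.1979 - (-1)·1.6667) / (6) = -0.9219
  w = (3 - (4)·-3.1979 - (-2)·-1.1042) / (8) = 1.6979
Residual b − A·x = (0.3335, -0.7395, 3.4482); ∞-norm = 3.4482

3.4482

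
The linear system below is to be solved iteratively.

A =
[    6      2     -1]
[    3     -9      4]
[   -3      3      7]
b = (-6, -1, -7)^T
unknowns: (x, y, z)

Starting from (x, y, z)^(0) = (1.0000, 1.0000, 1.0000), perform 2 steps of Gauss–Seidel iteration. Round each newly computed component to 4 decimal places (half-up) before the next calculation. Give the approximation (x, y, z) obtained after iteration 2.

(-1.3175, -1.0265, -1.1247)

Iteration 1:
  x = (-6 - (2)·1.0000 - (-1)·1.0000) / (6) = -1.1667
  y = (-1 - (3)·-1.1667 - (4)·1.0000) / (-9) = 0.1667
  z = (-7 - (-3)·-1.1667 - (3)·0.1667) / (7) = -1.5715
Iteration 2:
  x = (-6 - (2)·0.1667 - (-1)·-1.5715) / (6) = -1.3175
  y = (-1 - (3)·-1.3175 - (4)·-1.5715) / (-9) = -1.0265
  z = (-7 - (-3)·-1.3175 - (3)·-1.0265) / (7) = -1.1247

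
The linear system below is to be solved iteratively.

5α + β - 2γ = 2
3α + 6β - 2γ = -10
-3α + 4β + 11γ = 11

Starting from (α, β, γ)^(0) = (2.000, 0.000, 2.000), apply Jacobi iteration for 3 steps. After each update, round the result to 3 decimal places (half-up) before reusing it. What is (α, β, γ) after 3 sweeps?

Iteration 1:
  α = (2 - (1)·0.000 - (-2)·2.000) / (5) = 1.200
  β = (-10 - (3)·2.000 - (-2)·2.000) / (6) = -2.000
  γ = (11 - (-3)·2.000 - (4)·0.000) / (11) = 1.545
Iteration 2:
  α = (2 - (1)·-2.000 - (-2)·1.545) / (5) = 1.418
  β = (-10 - (3)·1.200 - (-2)·1.545) / (6) = -1.752
  γ = (11 - (-3)·1.200 - (4)·-2.000) / (11) = 2.055
Iteration 3:
  α = (2 - (1)·-1.752 - (-2)·2.055) / (5) = 1.572
  β = (-10 - (3)·1.418 - (-2)·2.055) / (6) = -1.691
  γ = (11 - (-3)·1.418 - (4)·-1.752) / (11) = 2.024

(1.572, -1.691, 2.024)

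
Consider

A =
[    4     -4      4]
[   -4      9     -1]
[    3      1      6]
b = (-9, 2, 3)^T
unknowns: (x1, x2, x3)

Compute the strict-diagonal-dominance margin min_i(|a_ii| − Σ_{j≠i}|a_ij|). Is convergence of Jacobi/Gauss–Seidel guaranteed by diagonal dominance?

row 1: |4| − (4+4) = -4
row 2: |9| − (4+1) = 4
row 3: |6| − (3+1) = 2
minimum over rows = -4 → not strictly diagonally dominant

-4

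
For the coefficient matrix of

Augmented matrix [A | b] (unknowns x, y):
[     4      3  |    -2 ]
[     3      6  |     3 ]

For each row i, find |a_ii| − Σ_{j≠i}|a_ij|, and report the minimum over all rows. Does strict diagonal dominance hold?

1

row 1: |4| − (3) = 1
row 2: |6| − (3) = 3
minimum over rows = 1 → strictly diagonally dominant (convergence guaranteed)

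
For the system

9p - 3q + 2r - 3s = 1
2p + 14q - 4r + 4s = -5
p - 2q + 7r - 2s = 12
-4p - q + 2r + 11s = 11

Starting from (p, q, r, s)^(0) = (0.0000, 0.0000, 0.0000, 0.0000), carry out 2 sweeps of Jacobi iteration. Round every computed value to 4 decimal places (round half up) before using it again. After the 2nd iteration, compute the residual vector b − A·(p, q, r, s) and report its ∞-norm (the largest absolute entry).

Iteration 1:
  p = (1 - (-3)·0.0000 - (2)·0.0000 - (-3)·0.0000) / (9) = 0.1111
  q = (-5 - (2)·0.0000 - (-4)·0.0000 - (4)·0.0000) / (14) = -0.3571
  r = (12 - (1)·0.0000 - (-2)·0.0000 - (-2)·0.0000) / (7) = 1.7143
  s = (11 - (-4)·0.0000 - (-1)·0.0000 - (2)·0.0000) / (11) = 1.0000
Iteration 2:
  p = (1 - (-3)·-0.3571 - (2)·1.7143 - (-3)·1.0000) / (9) = -0.0555
  q = (-5 - (2)·0.1111 - (-4)·1.7143 - (4)·1.0000) / (14) = -0.1689
  r = (12 - (1)·0.1111 - (-2)·-0.3571 - (-2)·1.0000) / (7) = 1.8821
  s = (11 - (-4)·0.1111 - (-1)·-0.3571 - (2)·1.7143) / (11) = 0.6962
Residual b − A·x = (-0.6828, 2.2192, -0.0646, -0.8133); ∞-norm = 2.2192

2.2192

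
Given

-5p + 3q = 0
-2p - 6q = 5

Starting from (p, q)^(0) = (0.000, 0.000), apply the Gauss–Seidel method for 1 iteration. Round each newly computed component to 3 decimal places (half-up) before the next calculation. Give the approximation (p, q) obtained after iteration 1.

(0.000, -0.833)

Iteration 1:
  p = (0 - (3)·0.000) / (-5) = 0.000
  q = (5 - (-2)·0.000) / (-6) = -0.833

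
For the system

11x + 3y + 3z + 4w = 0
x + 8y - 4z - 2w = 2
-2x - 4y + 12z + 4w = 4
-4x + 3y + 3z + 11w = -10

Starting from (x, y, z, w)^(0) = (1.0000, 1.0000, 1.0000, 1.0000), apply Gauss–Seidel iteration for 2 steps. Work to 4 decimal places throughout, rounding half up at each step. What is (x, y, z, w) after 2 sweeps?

(0.2194, -0.0684, 0.8815, -1.0511)

Iteration 1:
  x = (0 - (3)·1.0000 - (3)·1.0000 - (4)·1.0000) / (11) = -0.9091
  y = (2 - (1)·-0.9091 - (-4)·1.0000 - (-2)·1.0000) / (8) = 1.1136
  z = (4 - (-2)·-0.9091 - (-4)·1.1136 - (4)·1.0000) / (12) = 0.2197
  w = (-10 - (-4)·-0.9091 - (3)·1.1136 - (3)·0.2197) / (11) = -1.6033
Iteration 2:
  x = (0 - (3)·1.1136 - (3)·0.2197 - (4)·-1.6033) / (11) = 0.2194
  y = (2 - (1)·0.2194 - (-4)·0.2197 - (-2)·-1.6033) / (8) = -0.0684
  z = (4 - (-2)·0.2194 - (-4)·-0.0684 - (4)·-1.6033) / (12) = 0.8815
  w = (-10 - (-4)·0.2194 - (3)·-0.0684 - (3)·0.8815) / (11) = -1.0511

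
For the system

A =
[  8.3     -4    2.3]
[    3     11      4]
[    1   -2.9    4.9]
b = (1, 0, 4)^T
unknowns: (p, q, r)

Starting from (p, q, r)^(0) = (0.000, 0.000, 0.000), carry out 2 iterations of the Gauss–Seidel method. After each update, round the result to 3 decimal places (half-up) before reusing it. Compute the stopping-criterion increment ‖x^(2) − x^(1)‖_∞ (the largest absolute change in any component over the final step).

Iteration 1:
  p = (1 - (-4)·0.000 - (2.3)·0.000) / (8.3) = 0.120
  q = (0 - (3)·0.120 - (4)·0.000) / (11) = -0.033
  r = (4 - (1)·0.120 - (-2.9)·-0.033) / (4.9) = 0.772
Iteration 2:
  p = (1 - (-4)·-0.033 - (2.3)·0.772) / (8.3) = -0.109
  q = (0 - (3)·-0.109 - (4)·0.772) / (11) = -0.251
  r = (4 - (1)·-0.109 - (-2.9)·-0.251) / (4.9) = 0.690
Change: (-0.229, -0.218, -0.082) → max |·| = 0.229

0.229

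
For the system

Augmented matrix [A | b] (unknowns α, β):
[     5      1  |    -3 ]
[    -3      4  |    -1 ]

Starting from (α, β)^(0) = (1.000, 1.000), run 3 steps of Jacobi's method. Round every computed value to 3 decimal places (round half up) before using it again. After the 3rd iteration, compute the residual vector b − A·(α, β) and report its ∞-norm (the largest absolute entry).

0.810

Iteration 1:
  α = (-3 - (1)·1.000) / (5) = -0.800
  β = (-1 - (-3)·1.000) / (4) = 0.500
Iteration 2:
  α = (-3 - (1)·0.500) / (5) = -0.700
  β = (-1 - (-3)·-0.800) / (4) = -0.850
Iteration 3:
  α = (-3 - (1)·-0.850) / (5) = -0.430
  β = (-1 - (-3)·-0.700) / (4) = -0.775
Residual b − A·x = (-0.075, 0.810); ∞-norm = 0.810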